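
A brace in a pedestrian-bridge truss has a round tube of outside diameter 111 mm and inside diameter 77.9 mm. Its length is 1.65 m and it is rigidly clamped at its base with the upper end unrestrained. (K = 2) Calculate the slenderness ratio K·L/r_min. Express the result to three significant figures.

d_o = 111 mm, d_i = 77.9 mm
I = π(d_o⁴ − d_i⁴)/64 = π(111⁴ − 77.90⁴)/64 = 5.644×10^6 mm⁴
A = 4.911×10^3 mm²;  r_min = √(I/A) = √(5.644×10^6/4.911×10^3) = 33.90 mm
L_e = K·L = 2 × 1.65 m = 3.300 m = 3300.0 mm
λ = L_e / r_min = 3300.0 / 33.90 = 97.3

λ ≈ 97.3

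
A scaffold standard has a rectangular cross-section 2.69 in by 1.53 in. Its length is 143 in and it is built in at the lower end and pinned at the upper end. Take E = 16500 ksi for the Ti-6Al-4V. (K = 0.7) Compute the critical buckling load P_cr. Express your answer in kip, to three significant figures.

Buckling occurs about the weak axis: I_min = h·b³/12 with b = 1.53 in (the shorter side).
I_min = 2.69×1.53³/12 = 0.8029 in⁴
Effective length L_e = K·L = 0.7 × 143 = 100.1 in
P_cr = π²EI / L_e² = π² × 16500×10³ × 0.8029 / 100.1² = 1.305×10^4 lb

P_cr ≈ 13.0 kip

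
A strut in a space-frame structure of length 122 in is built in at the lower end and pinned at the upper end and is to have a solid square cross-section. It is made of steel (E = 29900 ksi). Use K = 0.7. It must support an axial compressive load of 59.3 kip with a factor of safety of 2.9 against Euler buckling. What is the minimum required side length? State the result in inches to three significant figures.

Required P_cr = n·P = 2.9 × 59.3 = 172.0 kip
L_e = K·L = 0.7 × 122 = 85.40 in
Required I = P_cr·L_e²/(π²E) = 1.720×10^5 × 85.40² / (π² × 2.99×10^7) = 4.250 in⁴
Solid square: I = a⁴/12  ⇒  a = (12I)^(1/4) = (12×4.250)^(1/4) = 2.67 in

a ≈ 2.67 in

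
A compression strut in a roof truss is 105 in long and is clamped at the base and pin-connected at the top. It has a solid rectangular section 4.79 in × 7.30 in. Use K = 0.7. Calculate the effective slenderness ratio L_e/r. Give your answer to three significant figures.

Buckling occurs about the weak axis: I_min = h·b³/12 with b = 4.79 in (the shorter side).
I_min = 7.30×4.79³/12 = 66.86 in⁴
A = 34.97 in²;  r_min = √(I/A) = √(66.86/34.97) = 1.383 in
L_e = K·L = 0.7 × 105 = 73.50 in
λ = L_e / r_min = 73.500 / 1.383 = 53.2

λ ≈ 53.2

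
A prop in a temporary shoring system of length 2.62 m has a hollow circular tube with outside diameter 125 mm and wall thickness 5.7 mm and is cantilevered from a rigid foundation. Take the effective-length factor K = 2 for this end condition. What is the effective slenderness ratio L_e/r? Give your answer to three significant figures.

λ ≈ 124

Inner diameter d_i = 125 − 2×5.7 = 113.6 mm
I = π(d_o⁴ − d_i⁴)/64 = π(125⁴ − 113.6⁴)/64 = 3.809×10^6 mm⁴
A = 2.136×10^3 mm²;  r_min = √(I/A) = √(3.809×10^6/2.136×10^3) = 42.23 mm
L_e = K·L = 2 × 2.62 m = 5.240 m = 5240.0 mm
λ = L_e / r_min = 5240.0 / 42.23 = 124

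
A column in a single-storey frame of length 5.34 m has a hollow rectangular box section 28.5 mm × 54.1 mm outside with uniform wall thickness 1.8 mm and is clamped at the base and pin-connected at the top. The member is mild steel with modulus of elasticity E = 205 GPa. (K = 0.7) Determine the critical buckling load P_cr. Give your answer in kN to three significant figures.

Inner dimensions: h_i = 54.1 − 2×1.8 = 50.50 mm, b_i = 28.5 − 2×1.8 = 24.90 mm
Weak-axis I_min = (h_o·b_o³ − h_i·b_i³)/12 with b_o = 28.5, b_i = 24.90 mm (shorter outer/inner sides).
I_min = (54.1×28.5³ − 50.50×24.90³)/12 = 3.939×10^4 mm⁴
I = 3.939×10^4 mm⁴ = 3.939×10^-8 m⁴
Effective length L_e = K·L = 0.7 × 5.34 = 3.738 m
P_cr = π²EI / L_e² = π² × 205×10⁹ × 3.939×10^-8 / 3.738² = 5.704×10^3 N

P_cr ≈ 5.70 kN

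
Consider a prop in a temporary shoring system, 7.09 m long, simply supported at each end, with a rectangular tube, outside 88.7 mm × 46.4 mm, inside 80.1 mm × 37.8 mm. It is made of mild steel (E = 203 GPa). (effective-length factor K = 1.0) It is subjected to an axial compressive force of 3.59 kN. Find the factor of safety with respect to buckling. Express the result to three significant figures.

Weak-axis I_min = (h_o·b_o³ − h_i·b_i³)/12 with b_o = 46.4, b_i = 37.80 mm (shorter outer/inner sides).
I_min = (88.7×46.4³ − 80.10×37.80³)/12 = 3.779×10^5 mm⁴
I = 3.779×10^5 mm⁴ = 3.779×10^-7 m⁴
Effective length L_e = K·L = 1 × 7.09 = 7.090 m
P_cr = π²EI / L_e² = π² × 203×10⁹ × 3.779×10^-7 / 7.090² = 1.506×10^4 N
Factor of safety n = P_cr / P = 15.062 / 3.59 = 4.20

n ≈ 4.20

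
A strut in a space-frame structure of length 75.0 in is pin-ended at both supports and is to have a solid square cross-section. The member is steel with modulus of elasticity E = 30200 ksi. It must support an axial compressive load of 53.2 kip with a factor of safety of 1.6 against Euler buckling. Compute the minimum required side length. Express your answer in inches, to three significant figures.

a ≈ 2.10 in

Required P_cr = n·P = 1.6 × 53.2 = 85.12 kip
L_e = K·L = 1 × 75.0 = 75.00 in
Required I = P_cr·L_e²/(π²E) = 8.512×10^4 × 75.00² / (π² × 3.02×10^7) = 1.606 in⁴
Solid square: I = a⁴/12  ⇒  a = (12I)^(1/4) = (12×1.606)^(1/4) = 2.10 in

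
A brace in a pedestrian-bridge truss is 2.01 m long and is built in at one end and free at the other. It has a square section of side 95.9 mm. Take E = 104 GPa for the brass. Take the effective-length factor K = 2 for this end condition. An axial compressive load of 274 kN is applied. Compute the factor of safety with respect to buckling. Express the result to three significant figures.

I = a⁴/12 = 95.9⁴/12 = 7.048×10^6 mm⁴
I = 7.048×10^6 mm⁴ = 7.048×10^-6 m⁴
Effective length L_e = K·L = 2 × 2.01 = 4.020 m
P_cr = π²EI / L_e² = π² × 104×10⁹ × 7.048×10^-6 / 4.020² = 4.477×10^5 N
Factor of safety n = P_cr / P = 447.69 / 274 = 1.63

n ≈ 1.63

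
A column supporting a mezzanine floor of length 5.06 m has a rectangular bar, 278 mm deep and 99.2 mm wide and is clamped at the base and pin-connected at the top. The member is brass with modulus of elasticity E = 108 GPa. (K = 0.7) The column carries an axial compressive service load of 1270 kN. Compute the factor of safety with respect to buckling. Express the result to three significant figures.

n ≈ 1.51

Buckling occurs about the weak axis: I_min = h·b³/12 with b = 99.2 mm (the shorter side).
I_min = 278×99.2³/12 = 2.262×10^7 mm⁴
I = 2.262×10^7 mm⁴ = 2.262×10^-5 m⁴
Effective length L_e = K·L = 0.7 × 5.06 = 3.542 m
P_cr = π²EI / L_e² = π² × 108×10⁹ × 2.262×10^-5 / 3.542² = 1.921×10^6 N
Factor of safety n = P_cr / P = 1921.4 / 1270 = 1.51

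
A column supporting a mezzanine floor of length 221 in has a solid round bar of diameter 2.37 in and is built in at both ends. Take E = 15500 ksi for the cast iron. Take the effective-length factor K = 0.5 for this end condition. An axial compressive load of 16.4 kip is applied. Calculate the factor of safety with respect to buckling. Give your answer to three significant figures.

I = πd⁴/64 = π×2.37⁴/64 = 1.549 in⁴
Effective length L_e = K·L = 0.5 × 221 = 110.5 in
P_cr = π²EI / L_e² = π² × 15500×10³ × 1.549 / 110.5² = 1.940×10^4 lb
Factor of safety n = P_cr / P = 19.403 / 16.4 = 1.18

n ≈ 1.18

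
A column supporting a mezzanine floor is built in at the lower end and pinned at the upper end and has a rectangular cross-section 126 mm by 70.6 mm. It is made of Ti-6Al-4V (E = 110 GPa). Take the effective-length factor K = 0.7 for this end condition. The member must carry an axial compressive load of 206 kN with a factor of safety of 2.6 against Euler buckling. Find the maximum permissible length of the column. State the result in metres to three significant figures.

L_max ≈ 3.91 m

Buckling occurs about the weak axis: I_min = h·b³/12 with b = 70.6 mm (the shorter side).
I_min = 126×70.6³/12 = 3.695×10^6 mm⁴
I = 3.695×10^-6 m⁴
Required critical load P_cr = n·P = 2.6 × 206 = 535.6 kN = 5.356×10^5 N
From P_cr = π²EI/(K·L)²:  L = (1/K)·√(π²EI/P_cr) = (1/0.7)·√(π²×1.10×10^11×3.695×10^-6/5.356×10^5)
L = 3.91 m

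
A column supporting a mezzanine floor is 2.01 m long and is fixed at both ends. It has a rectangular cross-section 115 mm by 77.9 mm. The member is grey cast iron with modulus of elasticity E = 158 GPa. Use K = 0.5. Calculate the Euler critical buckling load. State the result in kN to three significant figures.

P_cr ≈ 6990 kN

Buckling occurs about the weak axis: I_min = h·b³/12 with b = 77.9 mm (the shorter side).
I_min = 115×77.9³/12 = 4.530×10^6 mm⁴
I = 4.530×10^6 mm⁴ = 4.530×10^-6 m⁴
Effective length L_e = K·L = 0.5 × 2.01 = 1.005 m
P_cr = π²EI / L_e² = π² × 158×10⁹ × 4.530×10^-6 / 1.005² = 6.994×10^6 N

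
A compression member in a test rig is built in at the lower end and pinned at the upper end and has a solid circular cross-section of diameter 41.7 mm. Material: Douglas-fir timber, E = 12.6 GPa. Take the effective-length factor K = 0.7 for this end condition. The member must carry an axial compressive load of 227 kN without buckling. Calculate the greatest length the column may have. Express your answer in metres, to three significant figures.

I = πd⁴/64 = π×41.7⁴/64 = 1.484×10^5 mm⁴
I = 1.484×10^-7 m⁴
At the buckling limit P_cr = P = 2.270×10^5 N
From P_cr = π²EI/(K·L)²:  L = (1/K)·√(π²EI/P_cr) = (1/0.7)·√(π²×1.26×10^10×1.484×10^-7/2.270×10^5)
L = 0.407 m

L_max ≈ 0.407 m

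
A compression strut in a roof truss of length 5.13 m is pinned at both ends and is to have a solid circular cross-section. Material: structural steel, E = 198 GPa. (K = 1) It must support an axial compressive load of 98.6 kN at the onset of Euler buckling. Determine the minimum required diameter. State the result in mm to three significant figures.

d ≈ 72.1 mm

L_e = K·L = 1 × 5.13 = 5.130 m
Required I = P_cr·L_e²/(π²E) = 9.860×10^4 × 5.130² / (π² × 1.98×10^11) = 1.328×10^-6 m⁴
I_req = 1.328×10^6 mm⁴
Solid circle: I = πd⁴/64  ⇒  d = (64I/π)^(1/4) = (64×1.328×10^6/π)^(1/4) = 72.1 mm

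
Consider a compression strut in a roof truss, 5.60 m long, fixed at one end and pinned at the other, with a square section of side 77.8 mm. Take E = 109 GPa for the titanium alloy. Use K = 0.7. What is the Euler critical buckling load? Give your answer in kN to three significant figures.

P_cr ≈ 214 kN

I = a⁴/12 = 77.8⁴/12 = 3.053×10^6 mm⁴
I = 3.053×10^6 mm⁴ = 3.053×10^-6 m⁴
Effective length L_e = K·L = 0.7 × 5.60 = 3.920 m
P_cr = π²EI / L_e² = π² × 109×10⁹ × 3.053×10^-6 / 3.920² = 2.137×10^5 N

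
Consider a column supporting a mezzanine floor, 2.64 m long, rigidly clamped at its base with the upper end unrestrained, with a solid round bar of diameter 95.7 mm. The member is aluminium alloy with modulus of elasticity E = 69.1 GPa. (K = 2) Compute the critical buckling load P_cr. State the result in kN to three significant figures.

I = πd⁴/64 = π×95.7⁴/64 = 4.117×10^6 mm⁴
I = 4.117×10^6 mm⁴ = 4.117×10^-6 m⁴
Effective length L_e = K·L = 2 × 2.64 = 5.280 m
P_cr = π²EI / L_e² = π² × 69.1×10⁹ × 4.117×10^-6 / 5.280² = 1.007×10^5 N

P_cr ≈ 101 kN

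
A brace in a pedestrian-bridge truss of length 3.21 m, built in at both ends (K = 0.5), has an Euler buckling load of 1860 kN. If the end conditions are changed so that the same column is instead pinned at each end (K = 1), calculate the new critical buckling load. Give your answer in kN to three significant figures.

P_cr ≈ 465 kN

P_cr ∝ 1/K², so P_cr,new = P_cr,old × (K_old/K_new)² = 1860 × (0.5/1)²
= 1860 × 0.2500 = 465 kN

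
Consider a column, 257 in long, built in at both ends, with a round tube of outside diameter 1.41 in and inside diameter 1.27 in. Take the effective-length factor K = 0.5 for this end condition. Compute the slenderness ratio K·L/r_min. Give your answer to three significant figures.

λ ≈ 271

d_o = 1.41 in, d_i = 1.27 in
I = π(d_o⁴ − d_i⁴)/64 = π(1.41⁴ − 1.270⁴)/64 = 6.632×10^-2 in⁴
A = 0.2947 in²;  r_min = √(I/A) = √(6.632×10^-2/0.2947) = 0.4744 in
L_e = K·L = 0.5 × 257 = 128.5 in
λ = L_e / r_min = 128.50 / 0.4744 = 271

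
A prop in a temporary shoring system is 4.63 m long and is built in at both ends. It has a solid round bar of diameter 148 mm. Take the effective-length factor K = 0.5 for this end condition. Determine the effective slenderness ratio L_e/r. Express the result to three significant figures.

I = πd⁴/64 = π×148⁴/64 = 2.355×10^7 mm⁴
A = 1.720×10^4 mm²;  r_min = √(I/A) = √(2.355×10^7/1.720×10^4) = 37.00 mm
L_e = K·L = 0.5 × 4.63 m = 2.315 m = 2315.0 mm
λ = L_e / r_min = 2315.0 / 37.00 = 62.6

λ ≈ 62.6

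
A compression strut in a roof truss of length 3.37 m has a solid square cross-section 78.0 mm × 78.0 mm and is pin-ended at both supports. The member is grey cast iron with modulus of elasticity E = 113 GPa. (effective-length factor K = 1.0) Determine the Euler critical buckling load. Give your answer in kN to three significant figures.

P_cr ≈ 303 kN

I = a⁴/12 = 78.0⁴/12 = 3.085×10^6 mm⁴
I = 3.085×10^6 mm⁴ = 3.085×10^-6 m⁴
Effective length L_e = K·L = 1 × 3.37 = 3.370 m
P_cr = π²EI / L_e² = π² × 113×10⁹ × 3.085×10^-6 / 3.370² = 3.029×10^5 N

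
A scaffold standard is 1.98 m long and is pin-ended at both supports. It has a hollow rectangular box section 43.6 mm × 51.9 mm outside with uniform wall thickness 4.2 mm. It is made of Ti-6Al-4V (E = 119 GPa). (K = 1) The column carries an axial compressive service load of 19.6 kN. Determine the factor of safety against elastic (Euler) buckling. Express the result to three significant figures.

n ≈ 3.06

Inner dimensions: h_i = 51.9 − 2×4.2 = 43.50 mm, b_i = 43.6 − 2×4.2 = 35.20 mm
Weak-axis I_min = (h_o·b_o³ − h_i·b_i³)/12 with b_o = 43.6, b_i = 35.20 mm (shorter outer/inner sides).
I_min = (51.9×43.6³ − 43.50×35.20³)/12 = 2.004×10^5 mm⁴
I = 2.004×10^5 mm⁴ = 2.004×10^-7 m⁴
Effective length L_e = K·L = 1 × 1.98 = 1.980 m
P_cr = π²EI / L_e² = π² × 119×10⁹ × 2.004×10^-7 / 1.980² = 6.003×10^4 N
Factor of safety n = P_cr / P = 60.025 / 19.6 = 3.06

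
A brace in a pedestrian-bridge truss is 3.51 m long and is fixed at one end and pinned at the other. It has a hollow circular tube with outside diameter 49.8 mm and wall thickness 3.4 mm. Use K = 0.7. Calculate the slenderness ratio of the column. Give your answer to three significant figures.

Inner diameter d_i = 49.8 − 2×3.4 = 43.00 mm
I = π(d_o⁴ − d_i⁴)/64 = π(49.8⁴ − 43.00⁴)/64 = 1.341×10^5 mm⁴
A = 495.6 mm²;  r_min = √(I/A) = √(1.341×10^5/495.6) = 16.45 mm
L_e = K·L = 0.7 × 3.51 m = 2.457 m = 2457.0 mm
λ = L_e / r_min = 2457.0 / 16.45 = 149

λ ≈ 149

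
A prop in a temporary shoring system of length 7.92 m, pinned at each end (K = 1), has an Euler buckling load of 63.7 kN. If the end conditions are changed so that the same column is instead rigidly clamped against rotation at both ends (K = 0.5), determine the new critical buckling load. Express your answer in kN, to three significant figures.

P_cr ∝ 1/K², so P_cr,new = P_cr,old × (K_old/K_new)² = 63.7 × (1/0.5)²
= 63.7 × 4.000 = 255 kN

P_cr ≈ 255 kN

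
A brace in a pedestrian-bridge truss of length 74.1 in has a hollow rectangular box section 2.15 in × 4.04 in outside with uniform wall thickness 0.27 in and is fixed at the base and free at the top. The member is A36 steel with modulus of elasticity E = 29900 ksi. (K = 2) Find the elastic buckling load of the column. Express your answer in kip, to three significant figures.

P_cr ≈ 28.6 kip

Inner dimensions: h_i = 4.04 − 2×0.27 = 3.500 in, b_i = 2.15 − 2×0.27 = 1.610 in
Weak-axis I_min = (h_o·b_o³ − h_i·b_i³)/12 with b_o = 2.15, b_i = 1.610 in (shorter outer/inner sides).
I_min = (4.04×2.15³ − 3.500×1.610³)/12 = 2.129 in⁴
Effective length L_e = K·L = 2 × 74.1 = 148.2 in
P_cr = π²EI / L_e² = π² × 29900×10³ × 2.129 / 148.2² = 2.860×10^4 lb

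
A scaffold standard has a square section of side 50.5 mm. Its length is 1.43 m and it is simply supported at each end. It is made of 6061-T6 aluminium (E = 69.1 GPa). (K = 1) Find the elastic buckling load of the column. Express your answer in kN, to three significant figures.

I = a⁴/12 = 50.5⁴/12 = 5.420×10^5 mm⁴
I = 5.420×10^5 mm⁴ = 5.420×10^-7 m⁴
Effective length L_e = K·L = 1 × 1.43 = 1.430 m
P_cr = π²EI / L_e² = π² × 69.1×10⁹ × 5.420×10^-7 / 1.430² = 1.808×10^5 N

P_cr ≈ 181 kN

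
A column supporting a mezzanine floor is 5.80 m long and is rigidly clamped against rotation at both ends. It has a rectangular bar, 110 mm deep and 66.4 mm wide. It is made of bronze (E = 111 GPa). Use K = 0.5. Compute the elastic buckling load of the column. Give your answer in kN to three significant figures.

P_cr ≈ 350 kN

Buckling occurs about the weak axis: I_min = h·b³/12 with b = 66.4 mm (the shorter side).
I_min = 110×66.4³/12 = 2.684×10^6 mm⁴
I = 2.684×10^6 mm⁴ = 2.684×10^-6 m⁴
Effective length L_e = K·L = 0.5 × 5.80 = 2.900 m
P_cr = π²EI / L_e² = π² × 111×10⁹ × 2.684×10^-6 / 2.900² = 3.496×10^5 N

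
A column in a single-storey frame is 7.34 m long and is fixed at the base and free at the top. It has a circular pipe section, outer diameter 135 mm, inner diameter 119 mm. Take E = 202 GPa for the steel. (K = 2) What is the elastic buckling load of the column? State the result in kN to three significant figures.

d_o = 135 mm, d_i = 119 mm
I = π(d_o⁴ − d_i⁴)/64 = π(135⁴ − 119.0⁴)/64 = 6.461×10^6 mm⁴
I = 6.461×10^6 mm⁴ = 6.461×10^-6 m⁴
Effective length L_e = K·L = 2 × 7.34 = 14.68 m
P_cr = π²EI / L_e² = π² × 202×10⁹ × 6.461×10^-6 / 14.68² = 5.977×10^4 N

P_cr ≈ 59.8 kN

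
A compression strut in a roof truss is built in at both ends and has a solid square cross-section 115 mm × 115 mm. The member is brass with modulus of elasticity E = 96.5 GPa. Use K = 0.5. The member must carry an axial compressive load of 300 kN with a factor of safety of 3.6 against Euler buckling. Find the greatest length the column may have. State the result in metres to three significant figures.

I = a⁴/12 = 115⁴/12 = 1.458×10^7 mm⁴
I = 1.458×10^-5 m⁴
Required critical load P_cr = n·P = 3.6 × 300 = 1080 kN = 1.080×10^6 N
From P_cr = π²EI/(K·L)²:  L = (1/K)·√(π²EI/P_cr) = (1/0.5)·√(π²×9.65×10^10×1.458×10^-5/1.080×10^6)
L = 7.17 m

L_max ≈ 7.17 m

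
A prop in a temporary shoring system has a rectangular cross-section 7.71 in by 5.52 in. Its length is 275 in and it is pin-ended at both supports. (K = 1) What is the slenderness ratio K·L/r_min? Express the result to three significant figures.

λ ≈ 173

For a rectangle r_min = b/√12 = 5.52/√12 = 1.593 in
L_e = K·L = 1 × 275 = 275.0 in
λ = L_e / r_min = 275.00 / 1.593 = 173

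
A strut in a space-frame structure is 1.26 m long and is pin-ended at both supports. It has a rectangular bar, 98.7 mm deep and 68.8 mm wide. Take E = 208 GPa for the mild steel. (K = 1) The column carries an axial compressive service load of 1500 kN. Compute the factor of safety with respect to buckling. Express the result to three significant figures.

Buckling occurs about the weak axis: I_min = h·b³/12 with b = 68.8 mm (the shorter side).
I_min = 98.7×68.8³/12 = 2.679×10^6 mm⁴
I = 2.679×10^6 mm⁴ = 2.679×10^-6 m⁴
Effective length L_e = K·L = 1 × 1.26 = 1.260 m
P_cr = π²EI / L_e² = π² × 208×10⁹ × 2.679×10^-6 / 1.260² = 3.464×10^6 N
Factor of safety n = P_cr / P = 3463.6 / 1500 = 2.31

n ≈ 2.31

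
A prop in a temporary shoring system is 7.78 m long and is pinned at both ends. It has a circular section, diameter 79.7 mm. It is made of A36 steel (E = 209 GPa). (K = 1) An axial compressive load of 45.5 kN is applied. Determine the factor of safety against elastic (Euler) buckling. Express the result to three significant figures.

I = πd⁴/64 = π×79.7⁴/64 = 1.981×10^6 mm⁴
I = 1.981×10^6 mm⁴ = 1.981×10^-6 m⁴
Effective length L_e = K·L = 1 × 7.78 = 7.780 m
P_cr = π²EI / L_e² = π² × 209×10⁹ × 1.981×10^-6 / 7.780² = 6.750×10^4 N
Factor of safety n = P_cr / P = 67.498 / 45.5 = 1.48

n ≈ 1.48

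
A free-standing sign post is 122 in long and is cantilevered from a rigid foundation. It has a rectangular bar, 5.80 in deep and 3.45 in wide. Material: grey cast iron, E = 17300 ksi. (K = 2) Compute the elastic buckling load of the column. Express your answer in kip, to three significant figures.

P_cr ≈ 56.9 kip

Buckling occurs about the weak axis: I_min = h·b³/12 with b = 3.45 in (the shorter side).
I_min = 5.80×3.45³/12 = 19.85 in⁴
Effective length L_e = K·L = 2 × 122 = 244.0 in
P_cr = π²EI / L_e² = π² × 17300×10³ × 19.85 / 244.0² = 5.692×10^4 lb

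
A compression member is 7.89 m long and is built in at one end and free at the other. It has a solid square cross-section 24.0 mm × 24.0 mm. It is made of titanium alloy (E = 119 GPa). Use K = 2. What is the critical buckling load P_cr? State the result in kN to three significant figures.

P_cr ≈ 0.130 kN

I = a⁴/12 = 24.0⁴/12 = 2.765×10^4 mm⁴
I = 2.765×10^4 mm⁴ = 2.765×10^-8 m⁴
Effective length L_e = K·L = 2 × 7.89 = 15.78 m
P_cr = π²EI / L_e² = π² × 119×10⁹ × 2.765×10^-8 / 15.78² = 130.4 N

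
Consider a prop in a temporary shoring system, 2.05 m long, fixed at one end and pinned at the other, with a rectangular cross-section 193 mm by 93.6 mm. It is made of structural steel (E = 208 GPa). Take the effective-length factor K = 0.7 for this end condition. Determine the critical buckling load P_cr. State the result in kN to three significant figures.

P_cr ≈ 13100 kN

Buckling occurs about the weak axis: I_min = h·b³/12 with b = 93.6 mm (the shorter side).
I_min = 193×93.6³/12 = 1.319×10^7 mm⁴
I = 1.319×10^7 mm⁴ = 1.319×10^-5 m⁴
Effective length L_e = K·L = 0.7 × 2.05 = 1.435 m
P_cr = π²EI / L_e² = π² × 208×10⁹ × 1.319×10^-5 / 1.435² = 1.315×10^7 N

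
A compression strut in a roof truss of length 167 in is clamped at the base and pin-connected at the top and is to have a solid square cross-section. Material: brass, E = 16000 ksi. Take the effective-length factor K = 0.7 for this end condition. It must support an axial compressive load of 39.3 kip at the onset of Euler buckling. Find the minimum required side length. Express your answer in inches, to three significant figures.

a ≈ 2.53 in

L_e = K·L = 0.7 × 167 = 116.9 in
Required I = P_cr·L_e²/(π²E) = 3.930×10^4 × 116.9² / (π² × 1.60×10^7) = 3.401 in⁴
Solid square: I = a⁴/12  ⇒  a = (12I)^(1/4) = (12×3.401)^(1/4) = 2.53 in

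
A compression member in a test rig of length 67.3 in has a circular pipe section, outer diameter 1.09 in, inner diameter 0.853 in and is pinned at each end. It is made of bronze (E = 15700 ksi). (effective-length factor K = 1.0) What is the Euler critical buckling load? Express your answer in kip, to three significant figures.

P_cr ≈ 1.48 kip

d_o = 1.09 in, d_i = 0.853 in
I = π(d_o⁴ − d_i⁴)/64 = π(1.09⁴ − 0.8530⁴)/64 = 4.330×10^-2 in⁴
Effective length L_e = K·L = 1 × 67.3 = 67.30 in
P_cr = π²EI / L_e² = π² × 15700×10³ × 4.330×10^-2 / 67.30² = 1.481×10^3 lb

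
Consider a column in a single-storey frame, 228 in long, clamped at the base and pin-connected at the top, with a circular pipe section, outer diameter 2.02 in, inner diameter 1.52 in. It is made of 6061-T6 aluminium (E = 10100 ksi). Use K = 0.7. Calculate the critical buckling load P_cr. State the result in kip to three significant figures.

d_o = 2.02 in, d_i = 1.52 in
I = π(d_o⁴ − d_i⁴)/64 = π(2.02⁴ − 1.520⁴)/64 = 0.5553 in⁴
Effective length L_e = K·L = 0.7 × 228 = 159.6 in
P_cr = π²EI / L_e² = π² × 10100×10³ × 0.5553 / 159.6² = 2.173×10^3 lb

P_cr ≈ 2.17 kip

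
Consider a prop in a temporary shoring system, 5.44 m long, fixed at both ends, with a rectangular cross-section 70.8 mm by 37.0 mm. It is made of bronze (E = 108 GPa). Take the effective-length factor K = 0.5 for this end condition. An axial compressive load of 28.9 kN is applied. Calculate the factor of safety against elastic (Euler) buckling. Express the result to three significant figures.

n ≈ 1.49

Buckling occurs about the weak axis: I_min = h·b³/12 with b = 37.0 mm (the shorter side).
I_min = 70.8×37.0³/12 = 2.989×10^5 mm⁴
I = 2.989×10^5 mm⁴ = 2.989×10^-7 m⁴
Effective length L_e = K·L = 0.5 × 5.44 = 2.720 m
P_cr = π²EI / L_e² = π² × 108×10⁹ × 2.989×10^-7 / 2.720² = 4.306×10^4 N
Factor of safety n = P_cr / P = 43.057 / 28.9 = 1.49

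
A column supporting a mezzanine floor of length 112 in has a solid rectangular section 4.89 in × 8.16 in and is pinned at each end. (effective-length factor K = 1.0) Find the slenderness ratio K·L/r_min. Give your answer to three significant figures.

λ ≈ 79.3

Buckling occurs about the weak axis: I_min = h·b³/12 with b = 4.89 in (the shorter side).
I_min = 8.16×4.89³/12 = 79.51 in⁴
A = 39.90 in²;  r_min = √(I/A) = √(79.51/39.90) = 1.412 in
L_e = K·L = 1 × 112 = 112.0 in
λ = L_e / r_min = 112.00 / 1.412 = 79.3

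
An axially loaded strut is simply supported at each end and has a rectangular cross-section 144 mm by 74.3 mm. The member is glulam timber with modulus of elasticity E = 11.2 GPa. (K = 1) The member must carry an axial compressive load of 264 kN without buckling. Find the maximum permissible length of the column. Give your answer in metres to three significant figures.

Buckling occurs about the weak axis: I_min = h·b³/12 with b = 74.3 mm (the shorter side).
I_min = 144×74.3³/12 = 4.922×10^6 mm⁴
I = 4.922×10^-6 m⁴
At the buckling limit P_cr = P = 2.640×10^5 N
From P_cr = π²EI/(K·L)²:  L = (1/K)·√(π²EI/P_cr) = (1/1)·√(π²×1.12×10^10×4.922×10^-6/2.640×10^5)
L = 1.44 m

L_max ≈ 1.44 m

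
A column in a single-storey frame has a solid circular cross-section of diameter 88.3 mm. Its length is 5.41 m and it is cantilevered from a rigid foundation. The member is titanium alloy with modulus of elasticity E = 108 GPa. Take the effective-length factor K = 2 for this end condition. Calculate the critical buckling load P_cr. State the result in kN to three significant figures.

P_cr ≈ 27.2 kN

I = πd⁴/64 = π×88.3⁴/64 = 2.984×10^6 mm⁴
I = 2.984×10^6 mm⁴ = 2.984×10^-6 m⁴
Effective length L_e = K·L = 2 × 5.41 = 10.82 m
P_cr = π²EI / L_e² = π² × 108×10⁹ × 2.984×10^-6 / 10.82² = 2.717×10^4 N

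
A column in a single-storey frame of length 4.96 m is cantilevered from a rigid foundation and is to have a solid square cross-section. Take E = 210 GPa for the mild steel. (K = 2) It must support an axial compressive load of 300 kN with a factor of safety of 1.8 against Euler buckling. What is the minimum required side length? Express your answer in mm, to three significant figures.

a ≈ 132 mm

Required P_cr = n·P = 1.8 × 300 = 540.0 kN
L_e = K·L = 2 × 4.96 = 9.920 m
Required I = P_cr·L_e²/(π²E) = 5.400×10^5 × 9.920² / (π² × 2.10×10^11) = 2.564×10^-5 m⁴
I_req = 2.564×10^7 mm⁴
Solid square: I = a⁴/12  ⇒  a = (12I)^(1/4) = (12×2.564×10^7)^(1/4) = 132 mm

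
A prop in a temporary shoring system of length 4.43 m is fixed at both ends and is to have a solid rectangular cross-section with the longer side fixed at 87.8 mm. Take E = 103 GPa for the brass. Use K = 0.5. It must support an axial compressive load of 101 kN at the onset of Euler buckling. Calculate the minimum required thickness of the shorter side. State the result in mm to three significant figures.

L_e = K·L = 0.5 × 4.43 = 2.215 m
Required I = P_cr·L_e²/(π²E) = 1.010×10^5 × 2.215² / (π² × 1.03×10^11) = 4.875×10^-7 m⁴
I_req = 4.875×10^5 mm⁴
Rectangle, weak axis: I_min = h·b³/12 with h = 87.8 mm fixed  ⇒  b = (12I/h)^(1/3) = 40.5 mm

b ≈ 40.5 mm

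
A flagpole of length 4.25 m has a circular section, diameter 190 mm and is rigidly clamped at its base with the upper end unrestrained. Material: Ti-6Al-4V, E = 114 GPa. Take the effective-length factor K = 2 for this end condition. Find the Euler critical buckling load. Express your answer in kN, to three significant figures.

P_cr ≈ 996 kN

I = πd⁴/64 = π×190⁴/64 = 6.397×10^7 mm⁴
I = 6.397×10^7 mm⁴ = 6.397×10^-5 m⁴
Effective length L_e = K·L = 2 × 4.25 = 8.500 m
P_cr = π²EI / L_e² = π² × 114×10⁹ × 6.397×10^-5 / 8.500² = 9.962×10^5 N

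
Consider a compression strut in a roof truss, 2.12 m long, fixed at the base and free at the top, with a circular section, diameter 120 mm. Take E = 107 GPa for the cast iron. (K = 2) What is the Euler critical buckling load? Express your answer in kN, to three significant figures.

P_cr ≈ 598 kN

I = πd⁴/64 = π×120⁴/64 = 1.018×10^7 mm⁴
I = 1.018×10^7 mm⁴ = 1.018×10^-5 m⁴
Effective length L_e = K·L = 2 × 2.12 = 4.240 m
P_cr = π²EI / L_e² = π² × 107×10⁹ × 1.018×10^-5 / 4.240² = 5.979×10^5 N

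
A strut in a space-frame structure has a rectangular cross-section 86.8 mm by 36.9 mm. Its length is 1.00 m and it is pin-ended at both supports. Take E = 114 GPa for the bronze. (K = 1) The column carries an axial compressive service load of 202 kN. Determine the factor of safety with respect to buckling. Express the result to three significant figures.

n ≈ 2.02

Buckling occurs about the weak axis: I_min = h·b³/12 with b = 36.9 mm (the shorter side).
I_min = 86.8×36.9³/12 = 3.634×10^5 mm⁴
I = 3.634×10^5 mm⁴ = 3.634×10^-7 m⁴
Effective length L_e = K·L = 1 × 1.00 = 1.000 m
P_cr = π²EI / L_e² = π² × 114×10⁹ × 3.634×10^-7 / 1.000² = 4.089×10^5 N
Factor of safety n = P_cr / P = 408.90 / 202 = 2.02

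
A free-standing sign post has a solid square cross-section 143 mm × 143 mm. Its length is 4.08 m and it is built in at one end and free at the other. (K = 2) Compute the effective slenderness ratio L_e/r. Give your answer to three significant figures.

λ ≈ 198

I = a⁴/12 = 143⁴/12 = 3.485×10^7 mm⁴
A = 2.045×10^4 mm²;  r_min = √(I/A) = √(3.485×10^7/2.045×10^4) = 41.28 mm
L_e = K·L = 2 × 4.08 m = 8.160 m = 8160.0 mm
λ = L_e / r_min = 8160.0 / 41.28 = 198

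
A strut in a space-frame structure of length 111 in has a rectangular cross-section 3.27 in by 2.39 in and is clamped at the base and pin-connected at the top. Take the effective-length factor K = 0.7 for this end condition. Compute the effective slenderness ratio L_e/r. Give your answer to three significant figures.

For a rectangle r_min = b/√12 = 2.39/√12 = 0.6899 in
L_e = K·L = 0.7 × 111 = 77.70 in
λ = L_e / r_min = 77.700 / 0.6899 = 113

λ ≈ 113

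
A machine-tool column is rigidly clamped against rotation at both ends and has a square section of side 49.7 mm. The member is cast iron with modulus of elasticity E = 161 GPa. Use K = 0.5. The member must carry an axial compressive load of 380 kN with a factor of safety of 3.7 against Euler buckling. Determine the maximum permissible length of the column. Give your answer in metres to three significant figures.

I = a⁴/12 = 49.7⁴/12 = 5.084×10^5 mm⁴
I = 5.084×10^-7 m⁴
Required critical load P_cr = n·P = 3.7 × 380 = 1406 kN = 1.406×10^6 N
From P_cr = π²EI/(K·L)²:  L = (1/K)·√(π²EI/P_cr) = (1/0.5)·√(π²×1.61×10^11×5.084×10^-7/1.406×10^6)
L = 1.52 m

L_max ≈ 1.52 m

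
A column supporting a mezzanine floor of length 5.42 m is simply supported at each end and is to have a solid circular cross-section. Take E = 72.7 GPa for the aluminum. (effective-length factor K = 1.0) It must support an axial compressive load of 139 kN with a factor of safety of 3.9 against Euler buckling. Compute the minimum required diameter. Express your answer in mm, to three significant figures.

Required P_cr = n·P = 3.9 × 139 = 542.1 kN
L_e = K·L = 1 × 5.42 = 5.420 m
Required I = P_cr·L_e²/(π²E) = 5.421×10^5 × 5.420² / (π² × 7.27×10^10) = 2.219×10^-5 m⁴
I_req = 2.219×10^7 mm⁴
Solid circle: I = πd⁴/64  ⇒  d = (64I/π)^(1/4) = (64×2.219×10^7/π)^(1/4) = 146 mm

d ≈ 146 mm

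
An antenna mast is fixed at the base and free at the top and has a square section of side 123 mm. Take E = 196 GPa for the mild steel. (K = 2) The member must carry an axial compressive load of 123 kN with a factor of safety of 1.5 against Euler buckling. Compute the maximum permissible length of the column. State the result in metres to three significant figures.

I = a⁴/12 = 123⁴/12 = 1.907×10^7 mm⁴
I = 1.907×10^-5 m⁴
Required critical load P_cr = n·P = 1.5 × 123 = 184.5 kN = 1.845×10^5 N
From P_cr = π²EI/(K·L)²:  L = (1/K)·√(π²EI/P_cr) = (1/2)·√(π²×1.96×10^11×1.907×10^-5/1.845×10^5)
L = 7.07 m

L_max ≈ 7.07 m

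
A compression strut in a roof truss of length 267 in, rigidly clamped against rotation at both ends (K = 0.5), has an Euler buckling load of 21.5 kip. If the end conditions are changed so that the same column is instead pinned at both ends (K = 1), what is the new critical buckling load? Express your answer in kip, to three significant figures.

P_cr ∝ 1/K², so P_cr,new = P_cr,old × (K_old/K_new)² = 21.5 × (0.5/1)²
= 21.5 × 0.2500 = 5.38 kip

P_cr ≈ 5.38 kip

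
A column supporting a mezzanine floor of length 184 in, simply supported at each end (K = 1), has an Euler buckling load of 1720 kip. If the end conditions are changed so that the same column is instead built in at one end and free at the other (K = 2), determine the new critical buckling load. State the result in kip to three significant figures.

P_cr ∝ 1/K², so P_cr,new = P_cr,old × (K_old/K_new)² = 1720 × (1/2)²
= 1720 × 0.2500 = 430 kip

P_cr ≈ 430 kip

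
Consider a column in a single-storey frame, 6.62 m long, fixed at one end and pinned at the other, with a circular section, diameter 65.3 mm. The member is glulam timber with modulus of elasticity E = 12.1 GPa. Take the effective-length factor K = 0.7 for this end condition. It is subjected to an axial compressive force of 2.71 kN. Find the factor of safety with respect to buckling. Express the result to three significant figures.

I = πd⁴/64 = π×65.3⁴/64 = 8.925×10^5 mm⁴
I = 8.925×10^5 mm⁴ = 8.925×10^-7 m⁴
Effective length L_e = K·L = 0.7 × 6.62 = 4.634 m
P_cr = π²EI / L_e² = π² × 12.1×10⁹ × 8.925×10^-7 / 4.634² = 4.964×10^3 N
Factor of safety n = P_cr / P = 4.9636 / 2.71 = 1.83

n ≈ 1.83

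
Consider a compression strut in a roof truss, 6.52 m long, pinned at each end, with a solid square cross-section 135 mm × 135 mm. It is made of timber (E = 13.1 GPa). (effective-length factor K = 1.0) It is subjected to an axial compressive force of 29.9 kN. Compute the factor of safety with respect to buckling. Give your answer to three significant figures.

I = a⁴/12 = 135⁴/12 = 2.768×10^7 mm⁴
I = 2.768×10^7 mm⁴ = 2.768×10^-5 m⁴
Effective length L_e = K·L = 1 × 6.52 = 6.520 m
P_cr = π²EI / L_e² = π² × 13.1×10⁹ × 2.768×10^-5 / 6.520² = 8.418×10^4 N
Factor of safety n = P_cr / P = 84.184 / 29.9 = 2.82

n ≈ 2.82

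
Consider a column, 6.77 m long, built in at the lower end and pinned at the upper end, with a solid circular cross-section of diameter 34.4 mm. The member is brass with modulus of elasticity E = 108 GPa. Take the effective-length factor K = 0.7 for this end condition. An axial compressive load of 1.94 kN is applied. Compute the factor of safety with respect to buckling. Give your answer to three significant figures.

n ≈ 1.68

I = πd⁴/64 = π×34.4⁴/64 = 6.874×10^4 mm⁴
I = 6.874×10^4 mm⁴ = 6.874×10^-8 m⁴
Effective length L_e = K·L = 0.7 × 6.77 = 4.739 m
P_cr = π²EI / L_e² = π² × 108×10⁹ × 6.874×10^-8 / 4.739² = 3.263×10^3 N
Factor of safety n = P_cr / P = 3.2625 / 1.94 = 1.68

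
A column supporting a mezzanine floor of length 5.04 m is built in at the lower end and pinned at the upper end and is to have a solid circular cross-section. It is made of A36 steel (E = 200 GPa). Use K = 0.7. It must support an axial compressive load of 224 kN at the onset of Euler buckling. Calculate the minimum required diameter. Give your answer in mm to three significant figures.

L_e = K·L = 0.7 × 5.04 = 3.528 m
Required I = P_cr·L_e²/(π²E) = 2.240×10^5 × 3.528² / (π² × 2.00×10^11) = 1.412×10^-6 m⁴
I_req = 1.412×10^6 mm⁴
Solid circle: I = πd⁴/64  ⇒  d = (64I/π)^(1/4) = (64×1.412×10^6/π)^(1/4) = 73.2 mm

d ≈ 73.2 mm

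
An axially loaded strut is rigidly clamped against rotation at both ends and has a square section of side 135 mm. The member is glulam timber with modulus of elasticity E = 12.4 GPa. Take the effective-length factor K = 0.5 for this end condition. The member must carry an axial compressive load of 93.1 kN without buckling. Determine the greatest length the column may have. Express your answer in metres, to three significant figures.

L_max ≈ 12.1 m

I = a⁴/12 = 135⁴/12 = 2.768×10^7 mm⁴
I = 2.768×10^-5 m⁴
At the buckling limit P_cr = P = 9.310×10^4 N
From P_cr = π²EI/(K·L)²:  L = (1/K)·√(π²EI/P_cr) = (1/0.5)·√(π²×1.24×10^10×2.768×10^-5/9.310×10^4)
L = 12.1 m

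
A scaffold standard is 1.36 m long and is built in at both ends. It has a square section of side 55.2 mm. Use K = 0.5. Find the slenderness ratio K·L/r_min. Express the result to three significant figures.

λ ≈ 42.7

For a square r = a/√12 = 55.2/√12 = 15.93 mm
L_e = K·L = 0.5 × 1.36 m = 0.6800 m = 680.00 mm
λ = L_e / r_min = 680.00 / 15.93 = 42.7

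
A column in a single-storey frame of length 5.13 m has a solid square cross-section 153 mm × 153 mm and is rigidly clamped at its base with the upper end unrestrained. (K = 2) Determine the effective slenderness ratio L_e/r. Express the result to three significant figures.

λ ≈ 232

For a square r = a/√12 = 153/√12 = 44.17 mm
L_e = K·L = 2 × 5.13 m = 10.26 m = 10260 mm
λ = L_e / r_min = 10260 / 44.17 = 232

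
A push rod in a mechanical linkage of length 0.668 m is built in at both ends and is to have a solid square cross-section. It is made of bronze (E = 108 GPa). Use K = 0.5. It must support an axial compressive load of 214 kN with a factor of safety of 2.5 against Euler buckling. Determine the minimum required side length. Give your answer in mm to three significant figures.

Required P_cr = n·P = 2.5 × 214 = 535.0 kN
L_e = K·L = 0.5 × 0.668 = 0.3340 m
Required I = P_cr·L_e²/(π²E) = 5.350×10^5 × 0.3340² / (π² × 1.08×10^11) = 5.599×10^-8 m⁴
I_req = 5.599×10^4 mm⁴
Solid square: I = a⁴/12  ⇒  a = (12I)^(1/4) = (12×5.599×10^4)^(1/4) = 28.6 mm

a ≈ 28.6 mm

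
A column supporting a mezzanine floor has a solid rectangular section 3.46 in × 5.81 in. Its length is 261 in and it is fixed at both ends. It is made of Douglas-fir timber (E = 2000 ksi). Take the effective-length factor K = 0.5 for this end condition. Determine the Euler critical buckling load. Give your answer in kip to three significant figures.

Buckling occurs about the weak axis: I_min = h·b³/12 with b = 3.46 in (the shorter side).
I_min = 5.81×3.46³/12 = 20.06 in⁴
Effective length L_e = K·L = 0.5 × 261 = 130.5 in
P_cr = π²EI / L_e² = π² × 2000×10³ × 20.06 / 130.5² = 2.325×10^4 lb

P_cr ≈ 23.2 kip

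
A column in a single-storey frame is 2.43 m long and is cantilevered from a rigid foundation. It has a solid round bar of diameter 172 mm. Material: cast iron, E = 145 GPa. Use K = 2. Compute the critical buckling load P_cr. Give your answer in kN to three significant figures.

I = πd⁴/64 = π×172⁴/64 = 4.296×10^7 mm⁴
I = 4.296×10^7 mm⁴ = 4.296×10^-5 m⁴
Effective length L_e = K·L = 2 × 2.43 = 4.860 m
P_cr = π²EI / L_e² = π² × 145×10⁹ × 4.296×10^-5 / 4.860² = 2.603×10^6 N

P_cr ≈ 2600 kN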